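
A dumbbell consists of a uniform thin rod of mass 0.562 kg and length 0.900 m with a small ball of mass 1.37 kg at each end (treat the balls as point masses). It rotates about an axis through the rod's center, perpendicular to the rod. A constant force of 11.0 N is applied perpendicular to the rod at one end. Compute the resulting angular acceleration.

α ≈ 8.35 rad/s²

I_rod = (1/12)ML² = (1/12)(0.562)(0.900)² = 0.03794 kg·m².
I_balls = 2·m·(L/2)² = 2(1.37)(0.4500)² = 0.5549 kg·m².
Total I = 0.5928 kg·m².
τ = F·(L/2) = (11.0)(0.450) = 4.950 N·m.
α = τ/I = 4.950/0.5928 = 8.350 rad/s².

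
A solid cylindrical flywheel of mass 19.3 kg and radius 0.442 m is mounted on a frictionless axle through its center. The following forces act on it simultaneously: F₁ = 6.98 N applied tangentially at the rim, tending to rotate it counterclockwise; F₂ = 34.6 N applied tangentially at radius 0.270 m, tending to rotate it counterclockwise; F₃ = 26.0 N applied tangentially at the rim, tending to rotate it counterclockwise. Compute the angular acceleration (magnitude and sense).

α ≈ 12.7 rad/s², counterclockwise

I = ½MR² = (1/2)(19.3)(0.442)² = 1.885 kg·m².
Taking counterclockwise as positive: τ₁ = +(6.98)(0.442) = +3.085 N·m; τ₂ = +(34.6)(0.270) = +9.342 N·m; τ₃ = +(26.0)(0.442) = +11.49 N·m.
Net torque τ = 23.92 N·m.
α = τ/I = 23.92/1.885 = 12.69 rad/s².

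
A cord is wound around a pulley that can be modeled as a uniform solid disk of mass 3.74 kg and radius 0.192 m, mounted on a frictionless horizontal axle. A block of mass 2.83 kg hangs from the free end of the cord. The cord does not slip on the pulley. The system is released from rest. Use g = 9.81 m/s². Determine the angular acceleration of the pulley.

I = ½MR² = (1/2)(3.74)(0.192)² = 0.06894 kg·m².
Block: mg − T = ma. Pulley: TR = Iα. No-slip: a = αR, so T = (I/R²)a = 1.870·a.
Then mg = (m + 1.870)a, so a = (2.83)(9.81)/(2.83 + 1.870) = 5.907 m/s².
α = a/R = 5.907/0.192 = 30.76 rad/s².

α ≈ 30.8 rad/s²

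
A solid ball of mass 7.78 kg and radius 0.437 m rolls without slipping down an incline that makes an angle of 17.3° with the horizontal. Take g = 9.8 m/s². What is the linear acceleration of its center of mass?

a ≈ 2.08 m/s²

Translation along the incline: Mg sinθ − f = Ma.
Rotation about the center: fR = Iα with I = (2/5)MR². No-slip gives a = αR, so f = (I/R²)a = (2/5)M a.
Substituting: Mg sinθ = (1 + 0.4000)Ma, so a = g sinθ/(1 + 0.4000) = (9.8) sin 17.3° / 1.400 = 2.082 m/s².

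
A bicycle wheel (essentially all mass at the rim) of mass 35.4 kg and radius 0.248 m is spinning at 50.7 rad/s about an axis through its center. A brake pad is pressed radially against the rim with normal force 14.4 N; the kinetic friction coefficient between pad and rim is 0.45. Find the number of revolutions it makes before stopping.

I = MR² = (35.4)(0.248)² = 2.177 kg·m².
Friction force f = μN = (0.45)(14.4) = 6.480 N at the rim; torque magnitude τ = fR = 1.607 N·m, opposing ω.
|α| = τ/I = 1.607/2.177 = 0.7381 rad/s² (deceleration).
ω² = ω₀² − 2|α|θ with ω = 0 ⇒ θ = ω₀²/(2|α|) = 1741 rad = 277.1 rev.

≈ 277 revolutions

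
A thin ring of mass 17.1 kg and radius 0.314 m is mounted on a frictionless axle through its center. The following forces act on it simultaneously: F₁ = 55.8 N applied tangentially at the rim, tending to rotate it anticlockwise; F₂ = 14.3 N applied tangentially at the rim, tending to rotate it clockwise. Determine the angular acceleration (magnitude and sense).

α ≈ 7.73 rad/s², anticlockwise

I = MR² = (17.1)(0.314)² = 1.686 kg·m².
Taking anticlockwise as positive: τ₁ = +(55.8)(0.314) = +17.52 N·m; τ₂ = −(14.3)(0.314) = −4.490 N·m.
Net torque τ = 13.03 N·m.
α = τ/I = 13.03/1.686 = 7.729 rad/s².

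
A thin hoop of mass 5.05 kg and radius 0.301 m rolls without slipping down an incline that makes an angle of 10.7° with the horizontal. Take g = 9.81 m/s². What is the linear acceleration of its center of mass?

a ≈ 0.911 m/s²

Translation along the incline: Mg sinθ − f = Ma.
Rotation about the center: fR = Iα with I = MR². No-slip gives a = αR, so f = (I/R²)a = M a.
Substituting: Mg sinθ = (1 + 1.000)Ma, so a = g sinθ/(1 + 1.000) = (9.81) sin 10.7° / 2.000 = 0.9107 m/s².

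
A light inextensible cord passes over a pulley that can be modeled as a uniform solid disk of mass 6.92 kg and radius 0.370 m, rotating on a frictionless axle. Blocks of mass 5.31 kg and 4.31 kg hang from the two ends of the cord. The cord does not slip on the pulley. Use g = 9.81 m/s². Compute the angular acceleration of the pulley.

I = ½MR² = (1/2)(6.92)(0.370)² = 0.4737 kg·m².
Heavier block: m₁g − T₁ = m₁a. Lighter block: T₂ − m₂g = m₂a.
Pulley: (T₁ − T₂)R = Iα = I(a/R), so T₁ − T₂ = (I/R²)a = (1/2)M_p a = 3.460·a.
Adding the three: (m₁ − m₂)g = (m₁ + m₂ + 3.460)a, so a = (5.31 − 4.31)(9.81)/(5.31 + 4.31 + 3.460) = 0.7500 m/s².
α = a/R = 0.7500/0.370 = 2.027 rad/s².

α ≈ 2.03 rad/s²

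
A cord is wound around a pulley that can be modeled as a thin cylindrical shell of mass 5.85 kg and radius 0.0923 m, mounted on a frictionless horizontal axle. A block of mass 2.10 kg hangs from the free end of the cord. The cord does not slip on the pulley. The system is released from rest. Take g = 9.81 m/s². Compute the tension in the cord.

T ≈ 15.2 N

I = MR² = (5.85)(0.0923)² = 0.04984 kg·m².
Block: mg − T = ma. Pulley: TR = Iα. No-slip: a = αR, so T = (I/R²)a = 5.850·a.
Then mg = (m + 5.850)a, so a = (2.10)(9.81)/(2.10 + 5.850) = 2.591 m/s².
T = 5.850·a = 15.16 N.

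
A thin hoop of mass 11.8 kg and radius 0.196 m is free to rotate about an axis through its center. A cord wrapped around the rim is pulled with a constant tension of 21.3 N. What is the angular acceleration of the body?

α ≈ 9.21 rad/s²

I = MR² = (11.8)(0.196)² = 0.4533 kg·m².
τ = F R = (21.3)(0.196) = 4.175 N·m.
Newton's second law for rotation, τ = Iα, gives α = τ/I = 4.175/0.4533 = 9.210 rad/s².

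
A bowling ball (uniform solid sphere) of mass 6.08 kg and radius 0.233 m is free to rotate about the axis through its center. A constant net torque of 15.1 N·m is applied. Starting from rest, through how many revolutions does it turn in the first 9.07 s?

I = (2/5)MR² = (2/5)(6.08)(0.233)² = 0.1320 kg·m².
α = τ/I = 15.1/0.1320 = 114.4 rad/s².
θ = ½αt² = ½(114.4)(9.07)² = 4704 rad.
Revolutions = θ/(2π) = 748.7.

≈ 749 revolutions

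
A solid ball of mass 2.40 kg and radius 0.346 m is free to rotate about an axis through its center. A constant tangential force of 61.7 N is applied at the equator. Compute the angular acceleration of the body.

α ≈ 186 rad/s²

I = (2/5)MR² = (2/5)(2.40)(0.346)² = 0.1149 kg·m².
τ = F R = (61.7)(0.346) = 21.35 N·m.
Newton's second law for rotation, τ = Iα, gives α = τ/I = 21.35/0.1149 = 185.8 rad/s².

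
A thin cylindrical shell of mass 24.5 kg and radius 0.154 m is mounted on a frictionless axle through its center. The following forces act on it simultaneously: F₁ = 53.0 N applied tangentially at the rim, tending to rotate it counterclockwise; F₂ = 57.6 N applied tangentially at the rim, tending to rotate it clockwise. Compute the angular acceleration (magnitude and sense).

I = MR² = (24.5)(0.154)² = 0.5810 kg·m².
Taking counterclockwise as positive: τ₁ = +(53.0)(0.154) = +8.162 N·m; τ₂ = −(57.6)(0.154) = −8.870 N·m.
Net torque τ = -0.7084 N·m.
α = τ/I = -0.7084/0.5810 = -1.219 rad/s².

α ≈ 1.22 rad/s², clockwise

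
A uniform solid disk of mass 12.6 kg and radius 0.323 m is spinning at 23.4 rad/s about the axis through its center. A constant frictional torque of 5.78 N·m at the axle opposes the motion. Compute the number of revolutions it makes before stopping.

≈ 4.95 revolutions

I = ½MR² = (1/2)(12.6)(0.323)² = 0.6573 kg·m².
The net torque has magnitude 5.78 N·m, opposing ω.
|α| = τ/I = 5.780/0.6573 = 8.794 rad/s² (deceleration).
ω² = ω₀² − 2|α|θ with ω = 0 ⇒ θ = ω₀²/(2|α|) = 31.13 rad = 4.955 rev.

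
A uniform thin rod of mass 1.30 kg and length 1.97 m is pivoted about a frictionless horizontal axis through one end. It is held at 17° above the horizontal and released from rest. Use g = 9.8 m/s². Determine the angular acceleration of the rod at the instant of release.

α ≈ 7.14 rad/s²

About the pivot, I = (1/3)ML² = (1/3)(1.30)(1.97)² = 1.682 kg·m².
The weight acts at the center, a distance L/2 = 0.9850 m from the pivot; τ = Mg(L/2) cos 17° = 12.00 N·m.
α = τ/I = 12.00/1.682 = 7.136 rad/s².
(Equivalently α = (3g/(2L)) cos 17° = 7.136 rad/s².)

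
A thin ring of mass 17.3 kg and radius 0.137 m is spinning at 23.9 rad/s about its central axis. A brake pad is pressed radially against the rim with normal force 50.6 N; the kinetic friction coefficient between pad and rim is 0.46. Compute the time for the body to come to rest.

I = MR² = (17.3)(0.137)² = 0.3247 kg·m².
Friction force f = μN = (0.46)(50.6) = 23.28 N at the rim; torque magnitude τ = fR = 3.189 N·m, opposing ω.
|α| = τ/I = 3.189/0.3247 = 9.821 rad/s² (deceleration).
0 = ω₀ − |α|t ⇒ t = ω₀/|α| = 23.9/9.821 = 2.434 s.

t ≈ 2.43 s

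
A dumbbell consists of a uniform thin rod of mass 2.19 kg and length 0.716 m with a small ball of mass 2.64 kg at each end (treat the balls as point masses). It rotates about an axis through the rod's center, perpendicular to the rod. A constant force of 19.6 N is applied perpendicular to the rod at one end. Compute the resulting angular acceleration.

α ≈ 9.11 rad/s²

I_rod = (1/12)ML² = (1/12)(2.19)(0.716)² = 0.09356 kg·m².
I_balls = 2·m·(L/2)² = 2(2.64)(0.3580)² = 0.6767 kg·m².
Total I = 0.7703 kg·m².
τ = F·(L/2) = (19.6)(0.358) = 7.017 N·m.
α = τ/I = 7.017/0.7703 = 9.110 rad/s².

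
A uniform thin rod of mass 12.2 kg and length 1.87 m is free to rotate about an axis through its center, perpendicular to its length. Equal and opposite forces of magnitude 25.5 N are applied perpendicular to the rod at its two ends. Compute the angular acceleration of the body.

α ≈ 13.4 rad/s²

I = (1/12)ML² = (1/12)(12.2)(1.87)² = 3.555 kg·m².
The couple gives τ = F·(L/2) + F·(L/2) = F L = (25.5)(1.87) = 47.69 N·m.
From τ = Iα: α = 47.69/3.555 = 13.41 rad/s².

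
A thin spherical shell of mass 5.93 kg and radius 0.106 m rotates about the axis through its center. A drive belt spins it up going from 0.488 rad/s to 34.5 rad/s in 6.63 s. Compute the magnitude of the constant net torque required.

I = (2/3)MR² = (2/3)(5.93)(0.106)² = 0.04442 kg·m².
α = Δω/Δt = (34.5 − 0.488)/6.63 = 5.130 rad/s².
τ = Iα = (0.04442)(5.130) = 0.2279 N·m.

τ ≈ 0.228 N·m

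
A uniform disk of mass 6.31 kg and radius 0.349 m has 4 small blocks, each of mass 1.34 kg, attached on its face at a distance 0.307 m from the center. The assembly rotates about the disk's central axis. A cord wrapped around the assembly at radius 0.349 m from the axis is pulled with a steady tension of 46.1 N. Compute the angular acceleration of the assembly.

I_disk = ½MR² = ½(6.31)(0.349)² = 0.3843 kg·m².
I_blocks = 4·m·r² = 4(1.34)(0.307)² = 0.5052 kg·m².
Total I = 0.8895 kg·m².
τ = F r = (46.1)(0.349) = 16.09 N·m.
α = τ/I = 16.09/0.8895 = 18.09 rad/s².

α ≈ 18.1 rad/s²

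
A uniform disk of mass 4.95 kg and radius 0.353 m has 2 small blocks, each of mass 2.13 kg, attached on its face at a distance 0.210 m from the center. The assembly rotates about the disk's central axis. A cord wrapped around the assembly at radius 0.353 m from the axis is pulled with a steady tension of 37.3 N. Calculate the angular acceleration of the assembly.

I_disk = ½MR² = ½(4.95)(0.353)² = 0.3084 kg·m².
I_blocks = 2·m·r² = 2(2.13)(0.210)² = 0.1879 kg·m².
Total I = 0.4963 kg·m².
τ = F r = (37.3)(0.353) = 13.17 N·m.
α = τ/I = 13.17/0.4963 = 26.53 rad/s².

α ≈ 26.5 rad/s²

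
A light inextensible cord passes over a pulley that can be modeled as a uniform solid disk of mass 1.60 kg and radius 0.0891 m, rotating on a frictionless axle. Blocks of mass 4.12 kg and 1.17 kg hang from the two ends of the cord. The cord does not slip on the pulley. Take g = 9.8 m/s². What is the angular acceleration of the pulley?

I = ½MR² = (1/2)(1.60)(0.0891)² = 0.006351 kg·m².
Heavier block: m₁g − T₁ = m₁a. Lighter block: T₂ − m₂g = m₂a.
Pulley: (T₁ − T₂)R = Iα = I(a/R), so T₁ − T₂ = (I/R²)a = (1/2)M_p a = 0.8000·a.
Adding the three: (m₁ − m₂)g = (m₁ + m₂ + 0.8000)a, so a = (4.12 − 1.17)(9.8)/(4.12 + 1.17 + 0.8000) = 4.747 m/s².
α = a/R = 4.747/0.0891 = 53.28 rad/s².

α ≈ 53.3 rad/s²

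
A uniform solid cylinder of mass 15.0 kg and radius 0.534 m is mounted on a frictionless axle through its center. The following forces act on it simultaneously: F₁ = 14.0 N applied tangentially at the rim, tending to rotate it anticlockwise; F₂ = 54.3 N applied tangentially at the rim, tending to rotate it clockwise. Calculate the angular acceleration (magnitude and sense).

α ≈ 10.1 rad/s², clockwise

I = ½MR² = (1/2)(15.0)(0.534)² = 2.139 kg·m².
Taking anticlockwise as positive: τ₁ = +(14.0)(0.534) = +7.476 N·m; τ₂ = −(54.3)(0.534) = −29.00 N·m.
Net torque τ = -21.52 N·m.
α = τ/I = -21.52/2.139 = -10.06 rad/s².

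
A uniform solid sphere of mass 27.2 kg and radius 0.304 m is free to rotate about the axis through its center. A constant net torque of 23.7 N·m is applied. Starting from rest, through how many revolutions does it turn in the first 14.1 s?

I = (2/5)MR² = (2/5)(27.2)(0.304)² = 1.005 kg·m².
α = τ/I = 23.7/1.005 = 23.57 rad/s².
θ = ½αt² = ½(23.57)(14.1)² = 2343 rad.
Revolutions = θ/(2π) = 372.9.

≈ 373 revolutions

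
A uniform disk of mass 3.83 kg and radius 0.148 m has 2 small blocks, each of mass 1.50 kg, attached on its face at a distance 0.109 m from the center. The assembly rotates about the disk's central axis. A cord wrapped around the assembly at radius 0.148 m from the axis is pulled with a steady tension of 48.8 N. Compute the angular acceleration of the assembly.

I_disk = ½MR² = ½(3.83)(0.148)² = 0.04195 kg·m².
I_blocks = 2·m·r² = 2(1.50)(0.109)² = 0.03564 kg·m².
Total I = 0.07759 kg·m².
τ = F r = (48.8)(0.148) = 7.222 N·m.
α = τ/I = 7.222/0.07759 = 93.09 rad/s².

α ≈ 93.1 rad/s²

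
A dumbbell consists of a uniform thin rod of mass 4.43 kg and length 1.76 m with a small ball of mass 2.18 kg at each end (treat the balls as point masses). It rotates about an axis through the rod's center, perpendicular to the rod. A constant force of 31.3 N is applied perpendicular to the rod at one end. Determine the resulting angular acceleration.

α ≈ 6.09 rad/s²

I_rod = (1/12)ML² = (1/12)(4.43)(1.76)² = 1.144 kg·m².
I_balls = 2·m·(L/2)² = 2(2.18)(0.8800)² = 3.376 kg·m².
Total I = 4.520 kg·m².
τ = F·(L/2) = (31.3)(0.880) = 27.54 N·m.
α = τ/I = 27.54/4.520 = 6.094 rad/s².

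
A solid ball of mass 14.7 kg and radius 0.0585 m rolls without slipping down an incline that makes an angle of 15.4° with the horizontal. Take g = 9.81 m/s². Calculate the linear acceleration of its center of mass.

Translation along the incline: Mg sinθ − f = Ma.
Rotation about the center: fR = Iα with I = (2/5)MR². No-slip gives a = αR, so f = (I/R²)a = (2/5)M a.
Substituting: Mg sinθ = (1 + 0.4000)Ma, so a = g sinθ/(1 + 0.4000) = (9.81) sin 15.4° / 1.400 = 1.861 m/s².

a ≈ 1.86 m/s²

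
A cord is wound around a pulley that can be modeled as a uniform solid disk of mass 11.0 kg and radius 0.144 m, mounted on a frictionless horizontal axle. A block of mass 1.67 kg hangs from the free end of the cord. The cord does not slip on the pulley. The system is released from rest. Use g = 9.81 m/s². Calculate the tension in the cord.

I = ½MR² = (1/2)(11.0)(0.144)² = 0.1140 kg·m².
Block: mg − T = ma. Pulley: TR = Iα. No-slip: a = αR, so T = (I/R²)a = 5.500·a.
Then mg = (m + 5.500)a, so a = (1.67)(9.81)/(1.67 + 5.500) = 2.285 m/s².
T = 5.500·a = 12.57 N.

T ≈ 12.6 N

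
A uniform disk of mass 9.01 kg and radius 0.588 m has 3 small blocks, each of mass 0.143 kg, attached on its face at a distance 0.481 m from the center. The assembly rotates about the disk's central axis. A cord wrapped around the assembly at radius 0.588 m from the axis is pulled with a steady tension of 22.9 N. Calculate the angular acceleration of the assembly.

I_disk = ½MR² = ½(9.01)(0.588)² = 1.558 kg·m².
I_blocks = 3·m·r² = 3(0.143)(0.481)² = 0.09925 kg·m².
Total I = 1.657 kg·m².
τ = F r = (22.9)(0.588) = 13.47 N·m.
α = τ/I = 13.47/1.657 = 8.127 rad/s².

α ≈ 8.13 rad/s²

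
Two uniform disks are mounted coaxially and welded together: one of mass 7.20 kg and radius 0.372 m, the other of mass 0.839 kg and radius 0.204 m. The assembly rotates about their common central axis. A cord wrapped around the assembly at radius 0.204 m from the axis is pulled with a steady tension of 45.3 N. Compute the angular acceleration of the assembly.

α ≈ 17.9 rad/s²

I = ½M₁R₁² + ½M₂R₂² = ½(7.20)(0.372)² + ½(0.839)(0.204)² = 0.5156 kg·m².
τ = F r = (45.3)(0.204) = 9.241 N·m.
α = τ/I = 9.241/0.5156 = 17.92 rad/s².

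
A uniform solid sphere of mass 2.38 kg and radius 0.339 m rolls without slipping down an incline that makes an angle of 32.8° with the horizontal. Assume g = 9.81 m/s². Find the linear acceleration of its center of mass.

Translation along the incline: Mg sinθ − f = Ma.
Rotation about the center: fR = Iα with I = (2/5)MR². No-slip gives a = αR, so f = (I/R²)a = (2/5)M a.
Substituting: Mg sinθ = (1 + 0.4000)Ma, so a = g sinθ/(1 + 0.4000) = (9.81) sin 32.8° / 1.400 = 3.796 m/s².

a ≈ 3.80 m/s²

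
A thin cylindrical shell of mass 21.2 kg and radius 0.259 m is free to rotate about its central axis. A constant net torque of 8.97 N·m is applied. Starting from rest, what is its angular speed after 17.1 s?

ω ≈ 108 rad/s

I = MR² = (21.2)(0.259)² = 1.422 kg·m².
α = τ/I = 8.97/1.422 = 6.307 rad/s².
ω = ω₀ + αt = 0 + (6.307)(17.1) = 107.9 rad/s.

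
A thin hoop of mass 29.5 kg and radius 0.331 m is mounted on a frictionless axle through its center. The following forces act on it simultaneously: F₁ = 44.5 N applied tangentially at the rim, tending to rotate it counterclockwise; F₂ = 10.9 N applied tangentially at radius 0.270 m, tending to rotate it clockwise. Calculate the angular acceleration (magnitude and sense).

I = MR² = (29.5)(0.331)² = 3.232 kg·m².
Taking counterclockwise as positive: τ₁ = +(44.5)(0.331) = +14.73 N·m; τ₂ = −(10.9)(0.270) = −2.943 N·m.
Net torque τ = 11.79 N·m.
α = τ/I = 11.79/3.232 = 3.647 rad/s².

α ≈ 3.65 rad/s², counterclockwise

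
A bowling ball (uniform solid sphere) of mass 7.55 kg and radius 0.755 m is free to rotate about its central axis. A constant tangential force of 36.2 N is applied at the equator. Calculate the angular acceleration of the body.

I = (2/5)MR² = (2/5)(7.55)(0.755)² = 1.721 kg·m².
τ = F R = (36.2)(0.755) = 27.33 N·m.
From τ = Iα: α = 27.33/1.721 = 15.88 rad/s².

α ≈ 15.9 rad/s²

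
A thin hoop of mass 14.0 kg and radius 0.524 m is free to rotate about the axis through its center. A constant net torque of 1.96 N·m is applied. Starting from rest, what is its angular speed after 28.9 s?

I = MR² = (14.0)(0.524)² = 3.844 kg·m².
α = τ/I = 1.96/3.844 = 0.5099 rad/s².
ω = ω₀ + αt = 0 + (0.5099)(28.9) = 14.74 rad/s.

ω ≈ 14.7 rad/s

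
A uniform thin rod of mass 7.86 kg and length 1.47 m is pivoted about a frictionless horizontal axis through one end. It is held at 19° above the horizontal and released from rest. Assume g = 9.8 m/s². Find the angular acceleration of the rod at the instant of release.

α ≈ 9.46 rad/s²

About the pivot, I = (1/3)ML² = (1/3)(7.86)(1.47)² = 5.662 kg·m².
The weight acts at the center, a distance L/2 = 0.7350 m from the pivot; τ = Mg(L/2) cos 19° = 53.53 N·m.
α = τ/I = 53.53/5.662 = 9.455 rad/s².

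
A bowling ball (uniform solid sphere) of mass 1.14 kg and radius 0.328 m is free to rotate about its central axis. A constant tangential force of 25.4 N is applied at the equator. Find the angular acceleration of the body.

I = (2/5)MR² = (2/5)(1.14)(0.328)² = 0.04906 kg·m².
τ = F R = (25.4)(0.328) = 8.331 N·m.
Newton's second law for rotation, τ = Iα, gives α = τ/I = 8.331/0.04906 = 169.8 rad/s².

α ≈ 170 rad/s²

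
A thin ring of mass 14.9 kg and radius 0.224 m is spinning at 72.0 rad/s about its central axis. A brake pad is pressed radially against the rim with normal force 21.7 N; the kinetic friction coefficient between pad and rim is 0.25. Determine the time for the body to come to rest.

t ≈ 44.3 s

I = MR² = (14.9)(0.224)² = 0.7476 kg·m².
Friction force f = μN = (0.25)(21.7) = 5.425 N at the rim; torque magnitude τ = fR = 1.215 N·m, opposing ω.
|α| = τ/I = 1.215/0.7476 = 1.625 rad/s² (deceleration).
0 = ω₀ − |α|t ⇒ t = ω₀/|α| = 72.0/1.625 = 44.30 s.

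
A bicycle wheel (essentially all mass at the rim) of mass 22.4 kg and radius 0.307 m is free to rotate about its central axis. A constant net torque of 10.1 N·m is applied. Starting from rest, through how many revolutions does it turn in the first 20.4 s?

I = MR² = (22.4)(0.307)² = 2.111 kg·m².
α = τ/I = 10.1/2.111 = 4.784 rad/s².
θ = ½αt² = ½(4.784)(20.4)² = 995.5 rad.
Revolutions = θ/(2π) = 158.4.

≈ 158 revolutions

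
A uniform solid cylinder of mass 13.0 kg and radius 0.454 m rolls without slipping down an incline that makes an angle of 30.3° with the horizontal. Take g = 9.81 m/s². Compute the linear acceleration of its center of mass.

a ≈ 3.30 m/s²

Translation along the incline: Mg sinθ − f = Ma.
Rotation about the center: fR = Iα with I = ½MR². No-slip gives a = αR, so f = (I/R²)a = (1/2)M a.
Substituting: Mg sinθ = (1 + 0.5000)Ma, so a = g sinθ/(1 + 0.5000) = (9.81) sin 30.3° / 1.500 = 3.300 m/s².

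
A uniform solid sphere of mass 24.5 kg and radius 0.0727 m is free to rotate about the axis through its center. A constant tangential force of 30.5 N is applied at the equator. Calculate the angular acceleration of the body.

I = (2/5)MR² = (2/5)(24.5)(0.0727)² = 0.05180 kg·m².
τ = F R = (30.5)(0.0727) = 2.217 N·m.
Newton's second law for rotation, τ = Iα, gives α = τ/I = 2.217/0.05180 = 42.81 rad/s².

α ≈ 42.8 rad/s²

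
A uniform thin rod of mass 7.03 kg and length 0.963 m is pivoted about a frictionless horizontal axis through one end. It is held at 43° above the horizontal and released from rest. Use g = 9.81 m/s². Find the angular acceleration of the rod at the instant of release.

α ≈ 11.2 rad/s²

About the pivot, I = (1/3)ML² = (1/3)(7.03)(0.963)² = 2.173 kg·m².
The weight acts at the center, a distance L/2 = 0.4815 m from the pivot; τ = Mg(L/2) cos 43° = 24.29 N·m.
α = τ/I = 24.29/2.173 = 11.18 rad/s².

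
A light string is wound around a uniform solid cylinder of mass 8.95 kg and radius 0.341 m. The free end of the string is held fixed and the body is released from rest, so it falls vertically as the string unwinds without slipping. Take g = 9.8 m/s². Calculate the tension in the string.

Translation: Mg − T = Ma. Rotation about the center: TR = Iα with I = ½MR².
With a = αR: T = (I/R²)a = (1/2)M a, so Mg = (1 + 0.5000)Ma.
a = g/(1 + 0.5000) = 9.8/1.500 = 6.533 m/s².
T = 0.5000·M·a = (0.5000)(8.95)(6.533) = 29.24 N.

T ≈ 29.2 N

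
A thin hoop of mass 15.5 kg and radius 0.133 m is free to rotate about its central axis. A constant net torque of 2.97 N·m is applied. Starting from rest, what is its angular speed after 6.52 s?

I = MR² = (15.5)(0.133)² = 0.2742 kg·m².
α = τ/I = 2.97/0.2742 = 10.83 rad/s².
ω = ω₀ + αt = 0 + (10.83)(6.52) = 70.63 rad/s.

ω ≈ 70.6 rad/s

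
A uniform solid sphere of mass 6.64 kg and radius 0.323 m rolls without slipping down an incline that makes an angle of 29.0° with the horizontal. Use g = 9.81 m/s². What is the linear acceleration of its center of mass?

a ≈ 3.40 m/s²

Translation along the incline: Mg sinθ − f = Ma.
Rotation about the center: fR = Iα with I = (2/5)MR². No-slip gives a = αR, so f = (I/R²)a = (2/5)M a.
Substituting: Mg sinθ = (1 + 0.4000)Ma, so a = g sinθ/(1 + 0.4000) = (9.81) sin 29.0° / 1.400 = 3.397 m/s².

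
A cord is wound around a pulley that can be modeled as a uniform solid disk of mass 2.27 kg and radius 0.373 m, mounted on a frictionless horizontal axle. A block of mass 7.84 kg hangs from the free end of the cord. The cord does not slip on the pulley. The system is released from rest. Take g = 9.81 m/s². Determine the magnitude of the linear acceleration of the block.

a ≈ 8.57 m/s²

I = ½MR² = (1/2)(2.27)(0.373)² = 0.1579 kg·m².
Block: mg − T = ma. Pulley: TR = Iα. No-slip: a = αR, so T = (I/R²)a = 1.135·a.
Then mg = (m + 1.135)a, so a = (7.84)(9.81)/(7.84 + 1.135) = 8.569 m/s².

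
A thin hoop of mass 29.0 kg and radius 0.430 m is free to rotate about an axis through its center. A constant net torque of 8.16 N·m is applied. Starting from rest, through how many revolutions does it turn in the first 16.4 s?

≈ 32.6 revolutions

I = MR² = (29.0)(0.430)² = 5.362 kg·m².
α = τ/I = 8.16/5.362 = 1.522 rad/s².
θ = ½αt² = ½(1.522)(16.4)² = 204.7 rad.
Revolutions = θ/(2π) = 32.57.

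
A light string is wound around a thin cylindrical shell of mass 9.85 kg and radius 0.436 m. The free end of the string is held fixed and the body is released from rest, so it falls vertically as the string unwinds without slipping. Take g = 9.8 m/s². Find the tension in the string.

T ≈ 48.3 N

Translation: Mg − T = Ma. Rotation about the center: TR = Iα with I = MR².
With a = αR: T = (I/R²)a = M a, so Mg = (1 + 1.000)Ma.
a = g/(1 + 1.000) = 9.8/2.000 = 4.900 m/s².
T = 1.000·M·a = (1.000)(9.85)(4.900) = 48.27 N.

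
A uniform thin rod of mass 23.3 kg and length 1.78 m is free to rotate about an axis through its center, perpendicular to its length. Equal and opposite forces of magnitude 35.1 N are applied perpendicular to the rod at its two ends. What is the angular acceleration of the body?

I = (1/12)ML² = (1/12)(23.3)(1.78)² = 6.152 kg·m².
The couple gives τ = F·(L/2) + F·(L/2) = F L = (35.1)(1.78) = 62.48 N·m.
Newton's second law for rotation, τ = Iα, gives α = τ/I = 62.48/6.152 = 10.16 rad/s².

α ≈ 10.2 rad/s²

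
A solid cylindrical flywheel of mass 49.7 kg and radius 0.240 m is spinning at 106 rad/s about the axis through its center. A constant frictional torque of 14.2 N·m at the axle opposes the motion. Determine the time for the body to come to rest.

t ≈ 10.7 s

I = ½MR² = (1/2)(49.7)(0.240)² = 1.431 kg·m².
The net torque has magnitude 14.2 N·m, opposing ω.
|α| = τ/I = 14.20/1.431 = 9.921 rad/s² (deceleration).
0 = ω₀ − |α|t ⇒ t = ω₀/|α| = 106/9.921 = 10.68 s.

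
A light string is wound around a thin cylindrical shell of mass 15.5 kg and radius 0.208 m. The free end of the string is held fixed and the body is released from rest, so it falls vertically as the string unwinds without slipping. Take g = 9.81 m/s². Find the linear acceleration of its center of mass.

a ≈ 4.91 m/s²

Translation: Mg − T = Ma. Rotation about the center: TR = Iα with I = MR².
With a = αR: T = (I/R²)a = M a, so Mg = (1 + 1.000)Ma.
a = g/(1 + 1.000) = 9.81/2.000 = 4.905 m/s².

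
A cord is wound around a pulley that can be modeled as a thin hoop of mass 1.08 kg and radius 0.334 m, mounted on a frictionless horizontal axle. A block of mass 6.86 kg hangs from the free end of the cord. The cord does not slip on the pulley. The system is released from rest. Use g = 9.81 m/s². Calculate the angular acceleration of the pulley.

I = MR² = (1.08)(0.334)² = 0.1205 kg·m².
Block: mg − T = ma. Pulley: TR = Iα. No-slip: a = αR, so T = (I/R²)a = 1.080·a.
Then mg = (m + 1.080)a, so a = (6.86)(9.81)/(6.86 + 1.080) = 8.476 m/s².
α = a/R = 8.476/0.334 = 25.38 rad/s².

α ≈ 25.4 rad/s²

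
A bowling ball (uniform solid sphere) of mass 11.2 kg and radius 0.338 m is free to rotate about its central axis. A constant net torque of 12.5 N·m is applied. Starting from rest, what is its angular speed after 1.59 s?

ω ≈ 38.8 rad/s

I = (2/5)MR² = (2/5)(11.2)(0.338)² = 0.5118 kg·m².
α = τ/I = 12.5/0.5118 = 24.42 rad/s².
ω = ω₀ + αt = 0 + (24.42)(1.59) = 38.83 rad/s.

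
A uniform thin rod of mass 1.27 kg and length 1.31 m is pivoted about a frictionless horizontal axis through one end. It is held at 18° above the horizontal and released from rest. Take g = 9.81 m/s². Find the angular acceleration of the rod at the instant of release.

α ≈ 10.7 rad/s²

About the pivot, I = (1/3)ML² = (1/3)(1.27)(1.31)² = 0.7265 kg·m².
The weight acts at the center, a distance L/2 = 0.6550 m from the pivot; τ = Mg(L/2) cos 18° = 7.761 N·m.
α = τ/I = 7.761/0.7265 = 10.68 rad/s².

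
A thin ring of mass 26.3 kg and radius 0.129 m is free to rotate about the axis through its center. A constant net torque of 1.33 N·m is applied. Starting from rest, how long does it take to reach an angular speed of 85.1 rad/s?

I = MR² = (26.3)(0.129)² = 0.4377 kg·m².
α = τ/I = 1.33/0.4377 = 3.039 rad/s².
ω = αt ⇒ t = ω/α = 85.1/3.039 = 28.00 s.

t ≈ 28.0 s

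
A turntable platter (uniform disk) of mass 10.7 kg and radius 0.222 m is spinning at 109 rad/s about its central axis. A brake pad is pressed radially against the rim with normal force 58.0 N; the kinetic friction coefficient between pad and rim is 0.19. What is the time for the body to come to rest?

I = ½MR² = (1/2)(10.7)(0.222)² = 0.2637 kg·m².
Friction force f = μN = (0.19)(58.0) = 11.02 N at the rim; torque magnitude τ = fR = 2.446 N·m, opposing ω.
|α| = τ/I = 2.446/0.2637 = 9.278 rad/s² (deceleration).
0 = ω₀ − |α|t ⇒ t = ω₀/|α| = 109/9.278 = 11.75 s.

t ≈ 11.7 s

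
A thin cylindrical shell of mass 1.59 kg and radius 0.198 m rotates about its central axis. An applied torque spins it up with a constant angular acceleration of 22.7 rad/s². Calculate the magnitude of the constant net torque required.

τ ≈ 1.41 N·m

I = MR² = (1.59)(0.198)² = 0.06233 kg·m².
τ = Iα = (0.06233)(22.70) = 1.415 N·m.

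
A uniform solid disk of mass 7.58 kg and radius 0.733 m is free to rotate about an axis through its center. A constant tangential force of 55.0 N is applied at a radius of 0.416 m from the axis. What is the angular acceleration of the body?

α ≈ 11.2 rad/s²

I = ½MR² = (1/2)(7.58)(0.733)² = 2.036 kg·m².
τ = F·r = (55.0)(0.416) = 22.88 N·m.
Newton's second law for rotation, τ = Iα, gives α = τ/I = 22.88/2.036 = 11.24 rad/s².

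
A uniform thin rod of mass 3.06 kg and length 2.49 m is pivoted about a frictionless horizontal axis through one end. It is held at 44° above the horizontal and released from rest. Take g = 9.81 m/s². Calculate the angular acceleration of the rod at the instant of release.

α ≈ 4.25 rad/s²

About the pivot, I = (1/3)ML² = (1/3)(3.06)(2.49)² = 6.324 kg·m².
The weight acts at the center, a distance L/2 = 1.245 m from the pivot; τ = Mg(L/2) cos 44° = 26.88 N·m.
α = τ/I = 26.88/6.324 = 4.251 rad/s².
(Equivalently α = (3g/(2L)) cos 44° = 4.251 rad/s².)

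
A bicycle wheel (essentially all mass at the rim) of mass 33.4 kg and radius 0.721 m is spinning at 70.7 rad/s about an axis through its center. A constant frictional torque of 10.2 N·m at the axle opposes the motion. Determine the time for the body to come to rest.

I = MR² = (33.4)(0.721)² = 17.36 kg·m².
The net torque has magnitude 10.2 N·m, opposing ω.
|α| = τ/I = 10.20/17.36 = 0.5875 rad/s² (deceleration).
0 = ω₀ − |α|t ⇒ t = ω₀/|α| = 70.7/0.5875 = 120.3 s.

t ≈ 120 s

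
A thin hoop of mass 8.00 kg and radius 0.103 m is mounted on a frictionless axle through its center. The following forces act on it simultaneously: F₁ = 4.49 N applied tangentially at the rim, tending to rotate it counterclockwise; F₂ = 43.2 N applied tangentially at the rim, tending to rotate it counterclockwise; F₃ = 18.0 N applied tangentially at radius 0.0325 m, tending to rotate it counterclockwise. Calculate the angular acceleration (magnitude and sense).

α ≈ 64.8 rad/s², counterclockwise

I = MR² = (8.00)(0.103)² = 0.08487 kg·m².
Taking counterclockwise as positive: τ₁ = +(4.49)(0.103) = +0.4625 N·m; τ₂ = +(43.2)(0.103) = +4.450 N·m; τ₃ = +(18.0)(0.0325) = +0.5850 N·m.
Net torque τ = 5.497 N·m.
α = τ/I = 5.497/0.08487 = 64.77 rad/s².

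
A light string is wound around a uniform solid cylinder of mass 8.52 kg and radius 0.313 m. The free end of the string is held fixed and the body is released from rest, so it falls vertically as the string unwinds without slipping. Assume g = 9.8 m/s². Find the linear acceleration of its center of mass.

a ≈ 6.53 m/s²

Translation: Mg − T = Ma. Rotation about the center: TR = Iα with I = ½MR².
With a = αR: T = (I/R²)a = (1/2)M a, so Mg = (1 + 0.5000)Ma.
a = g/(1 + 0.5000) = 9.8/1.500 = 6.533 m/s².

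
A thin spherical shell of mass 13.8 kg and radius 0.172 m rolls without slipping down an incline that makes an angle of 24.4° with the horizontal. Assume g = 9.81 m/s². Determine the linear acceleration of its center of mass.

Translation along the incline: Mg sinθ − f = Ma.
Rotation about the center: fR = Iα with I = (2/3)MR². No-slip gives a = αR, so f = (I/R²)a = (2/3)M a.
Substituting: Mg sinθ = (1 + 0.6667)Ma, so a = g sinθ/(1 + 0.6667) = (9.81) sin 24.4° / 1.667 = 2.432 m/s².

a ≈ 2.43 m/s²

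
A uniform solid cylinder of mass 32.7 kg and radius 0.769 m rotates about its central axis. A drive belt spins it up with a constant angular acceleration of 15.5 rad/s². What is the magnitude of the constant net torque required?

τ ≈ 150 N·m

I = ½MR² = (1/2)(32.7)(0.769)² = 9.669 kg·m².
τ = Iα = (9.669)(15.50) = 149.9 N·m.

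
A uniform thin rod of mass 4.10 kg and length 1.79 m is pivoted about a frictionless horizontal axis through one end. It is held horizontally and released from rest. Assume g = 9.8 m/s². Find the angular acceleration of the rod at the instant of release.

About the pivot, I = (1/3)ML² = (1/3)(4.10)(1.79)² = 4.379 kg·m².
The weight acts at the center, a distance L/2 = 0.8950 m from the pivot; τ = Mg(L/2) = 35.96 N·m.
α = τ/I = 35.96/4.379 = 8.212 rad/s².
(Equivalently α = (3g/(2L)) = 8.212 rad/s².)

α ≈ 8.21 rad/s²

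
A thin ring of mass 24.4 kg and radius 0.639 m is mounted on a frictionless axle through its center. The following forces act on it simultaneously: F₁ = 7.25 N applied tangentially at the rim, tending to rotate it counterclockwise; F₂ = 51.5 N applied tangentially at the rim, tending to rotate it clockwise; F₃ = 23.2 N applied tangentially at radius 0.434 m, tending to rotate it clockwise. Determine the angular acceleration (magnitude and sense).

I = MR² = (24.4)(0.639)² = 9.963 kg·m².
Taking counterclockwise as positive: τ₁ = +(7.25)(0.639) = +4.633 N·m; τ₂ = −(51.5)(0.639) = −32.91 N·m; τ₃ = −(23.2)(0.434) = −10.07 N·m.
Net torque τ = -38.34 N·m.
α = τ/I = -38.34/9.963 = -3.849 rad/s².

α ≈ 3.85 rad/s², clockwise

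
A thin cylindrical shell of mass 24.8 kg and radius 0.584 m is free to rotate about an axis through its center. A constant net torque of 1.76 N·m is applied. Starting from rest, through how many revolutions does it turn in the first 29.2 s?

≈ 14.1 revolutions

I = MR² = (24.8)(0.584)² = 8.458 kg·m².
α = τ/I = 1.76/8.458 = 0.2081 rad/s².
θ = ½αt² = ½(0.2081)(29.2)² = 88.71 rad.
Revolutions = θ/(2π) = 14.12.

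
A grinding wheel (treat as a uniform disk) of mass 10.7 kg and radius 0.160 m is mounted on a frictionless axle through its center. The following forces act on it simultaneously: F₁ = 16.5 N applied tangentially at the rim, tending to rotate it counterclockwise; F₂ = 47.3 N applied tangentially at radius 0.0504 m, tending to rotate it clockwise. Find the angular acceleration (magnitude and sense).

I = ½MR² = (1/2)(10.7)(0.160)² = 0.1370 kg·m².
Taking counterclockwise as positive: τ₁ = +(16.5)(0.160) = +2.640 N·m; τ₂ = −(47.3)(0.0504) = −2.384 N·m.
Net torque τ = 0.2561 N·m.
α = τ/I = 0.2561/0.1370 = 1.870 rad/s².

α ≈ 1.87 rad/s², counterclockwise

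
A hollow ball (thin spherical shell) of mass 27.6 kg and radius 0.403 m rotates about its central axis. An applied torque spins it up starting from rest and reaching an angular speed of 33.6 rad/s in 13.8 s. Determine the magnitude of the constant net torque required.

I = (2/3)MR² = (2/3)(27.6)(0.403)² = 2.988 kg·m².
α = Δω/Δt = (33.6 − 0)/13.8 = 2.435 rad/s².
τ = Iα = (2.988)(2.435) = 7.276 N·m.

τ ≈ 7.28 N·m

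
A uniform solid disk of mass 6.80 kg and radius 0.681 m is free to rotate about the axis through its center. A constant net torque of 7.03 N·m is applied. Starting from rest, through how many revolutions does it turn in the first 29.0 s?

≈ 298 revolutions

I = ½MR² = (1/2)(6.80)(0.681)² = 1.577 kg·m².
α = τ/I = 7.03/1.577 = 4.458 rad/s².
θ = ½αt² = ½(4.458)(29.0)² = 1875 rad.
Revolutions = θ/(2π) = 298.4.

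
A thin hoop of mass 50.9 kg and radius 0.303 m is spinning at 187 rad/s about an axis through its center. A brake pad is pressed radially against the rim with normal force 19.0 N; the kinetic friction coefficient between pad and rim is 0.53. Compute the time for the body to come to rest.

t ≈ 286 s

I = MR² = (50.9)(0.303)² = 4.673 kg·m².
Friction force f = μN = (0.53)(19.0) = 10.07 N at the rim; torque magnitude τ = fR = 3.051 N·m, opposing ω.
|α| = τ/I = 3.051/4.673 = 0.6529 rad/s² (deceleration).
0 = ω₀ − |α|t ⇒ t = ω₀/|α| = 187/0.6529 = 286.4 s.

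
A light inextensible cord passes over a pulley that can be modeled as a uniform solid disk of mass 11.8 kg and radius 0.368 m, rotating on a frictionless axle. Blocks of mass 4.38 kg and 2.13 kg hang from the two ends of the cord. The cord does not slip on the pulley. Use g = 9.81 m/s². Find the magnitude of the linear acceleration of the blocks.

a ≈ 1.78 m/s²

I = ½MR² = (1/2)(11.8)(0.368)² = 0.7990 kg·m².
Heavier block: m₁g − T₁ = m₁a. Lighter block: T₂ − m₂g = m₂a.
Pulley: (T₁ − T₂)R = Iα = I(a/R), so T₁ − T₂ = (I/R²)a = (1/2)M_p a = 5.900·a.
Adding the three: (m₁ − m₂)g = (m₁ + m₂ + 5.900)a, so a = (4.38 − 2.13)(9.81)/(4.38 + 2.13 + 5.900) = 1.779 m/s².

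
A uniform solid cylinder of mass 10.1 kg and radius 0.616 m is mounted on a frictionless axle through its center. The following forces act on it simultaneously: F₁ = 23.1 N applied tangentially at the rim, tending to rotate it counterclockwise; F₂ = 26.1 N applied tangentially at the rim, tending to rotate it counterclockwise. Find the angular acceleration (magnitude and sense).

α ≈ 15.8 rad/s², counterclockwise

I = ½MR² = (1/2)(10.1)(0.616)² = 1.916 kg·m².
Taking counterclockwise as positive: τ₁ = +(23.1)(0.616) = +14.23 N·m; τ₂ = +(26.1)(0.616) = +16.08 N·m.
Net torque τ = 30.31 N·m.
α = τ/I = 30.31/1.916 = 15.82 rad/s².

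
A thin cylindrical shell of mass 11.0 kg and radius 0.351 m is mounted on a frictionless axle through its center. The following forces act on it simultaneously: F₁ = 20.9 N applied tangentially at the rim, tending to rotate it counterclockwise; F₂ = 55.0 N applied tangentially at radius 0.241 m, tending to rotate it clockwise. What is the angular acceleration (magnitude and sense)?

α ≈ 4.37 rad/s², clockwise

I = MR² = (11.0)(0.351)² = 1.355 kg·m².
Taking counterclockwise as positive: τ₁ = +(20.9)(0.351) = +7.336 N·m; τ₂ = −(55.0)(0.241) = −13.25 N·m.
Net torque τ = -5.919 N·m.
α = τ/I = -5.919/1.355 = -4.368 rad/s².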